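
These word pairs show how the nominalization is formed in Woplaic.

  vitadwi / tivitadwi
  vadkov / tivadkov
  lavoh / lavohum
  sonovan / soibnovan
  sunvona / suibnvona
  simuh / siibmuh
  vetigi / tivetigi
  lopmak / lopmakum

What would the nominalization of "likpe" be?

"likpe" begins with l-. The stems beginning with l- (lavoh → lavohum, lopmak → lopmakum) add -um.
So likpe → likpeum.

likpeum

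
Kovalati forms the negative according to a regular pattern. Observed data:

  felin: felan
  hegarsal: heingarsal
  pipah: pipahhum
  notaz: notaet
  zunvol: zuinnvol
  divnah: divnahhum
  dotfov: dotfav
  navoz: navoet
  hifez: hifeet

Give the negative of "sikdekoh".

navoz and zunvol both have last vowel 'o' yet inflect differently (navoet, zuinnvol), so the last vowel is not what conditions the rule; the final letter is.
"sikdekoh" ends in -h. The stems ending in -h (pipah → pipahhum, divnah → divnahhum) double the final consonant and add -um.
The other patterns: stems ending in -z drop the final letter and add -et; stems ending in -l insert -in- after the first vowel; stems ending in -n or -v change the last vowel to 'a'.
So sikdekoh → sikdekohhum.

sikdekohhum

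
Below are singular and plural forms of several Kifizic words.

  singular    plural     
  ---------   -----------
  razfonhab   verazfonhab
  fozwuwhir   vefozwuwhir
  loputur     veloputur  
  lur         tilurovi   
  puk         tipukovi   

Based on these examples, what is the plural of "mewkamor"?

vemewkamor

"mewkamor" has 3 vowels. The stems with 3 vowels (loputur → veloputur, fozwuwhir → vefozwuwhir, razfonhab → verazfonhab) add the prefix ve-.
The other pattern: stems with 1 vowel add ti- … -ovi around the stem.
So mewkamor → vemewkamor.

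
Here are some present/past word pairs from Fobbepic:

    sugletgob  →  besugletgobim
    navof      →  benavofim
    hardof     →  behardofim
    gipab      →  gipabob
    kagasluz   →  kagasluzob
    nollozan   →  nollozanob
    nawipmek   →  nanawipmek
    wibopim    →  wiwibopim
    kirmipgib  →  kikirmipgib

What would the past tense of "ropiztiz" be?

sugletgob and gipab both end in -b yet inflect differently (besugletgobim, gipabob), so the final letter is not what conditions the rule; the last vowel is.
"ropiztiz" has last vowel 'i'. The stems whose last vowel is 'i' (wibopim → wiwibopim, kirmipgib → kikirmipgib) repeat the first consonant+vowel as a prefix.
The other patterns: stems whose last vowel is 'o' add be- … -im around the stem; stems whose last vowel is 'a' or 'u' add -ob.
So ropiztiz → roropiztiz.

roropiztiz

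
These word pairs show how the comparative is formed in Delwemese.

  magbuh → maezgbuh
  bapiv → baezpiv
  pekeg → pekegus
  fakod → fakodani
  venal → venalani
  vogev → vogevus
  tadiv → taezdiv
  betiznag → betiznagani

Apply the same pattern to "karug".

kaezrug

pekeg and betiznag both end in -g yet inflect differently (pekegus, betiznagani), so the final letter is not what conditions the rule; the last vowel is.
"karug" has last vowel 'u'. The one such stem in the data (magbuh → maezgbuh) inserts -ez- after the first vowel (as do bapiv, tadiv), so the same rule applies.
The other patterns: stems whose last vowel is 'e' add -us; stems whose last vowel is 'a' or 'o' add -ani.
So karug → kaezrug.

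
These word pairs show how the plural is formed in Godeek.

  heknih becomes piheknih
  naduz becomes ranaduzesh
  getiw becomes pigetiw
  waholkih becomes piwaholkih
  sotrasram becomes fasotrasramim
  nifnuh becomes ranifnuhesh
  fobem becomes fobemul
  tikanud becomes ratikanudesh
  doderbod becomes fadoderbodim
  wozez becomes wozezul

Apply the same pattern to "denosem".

denosemul

naduz and wozez both end in -z yet inflect differently (ranaduzesh, wozezul), so the final letter is not what conditions the rule; the last vowel is.
"denosem" has last vowel 'e'. The stems whose last vowel is 'e' (fobem → fobemul, wozez → wozezul) add -ul.
So denosem → denosemul.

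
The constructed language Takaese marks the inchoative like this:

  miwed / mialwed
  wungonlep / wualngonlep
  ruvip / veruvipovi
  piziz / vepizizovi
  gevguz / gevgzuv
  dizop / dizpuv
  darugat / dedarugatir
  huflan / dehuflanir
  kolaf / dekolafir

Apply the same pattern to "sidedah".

desidedahir

wungonlep and ruvip both end in -p yet inflect differently (wualngonlep, veruvipovi), so the final letter is not what conditions the rule; the last vowel is.
"sidedah" has last vowel 'a'. The stems whose last vowel is 'a' (darugat → dedarugatir, huflan → dehuflanir, kolaf → dekolafir) add de- … -ir around the stem.
The other patterns: stems whose last vowel is 'e' insert -al- after the first vowel; stems whose last vowel is 'i' add ve- … -ovi around the stem; stems whose last vowel is 'o' or 'u' delete the last vowel and add -uv.
So sidedah → desidedahir.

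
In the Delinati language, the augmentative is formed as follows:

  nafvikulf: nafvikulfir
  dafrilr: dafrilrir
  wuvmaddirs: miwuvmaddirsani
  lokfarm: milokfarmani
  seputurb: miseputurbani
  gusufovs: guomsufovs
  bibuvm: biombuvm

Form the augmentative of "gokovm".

wuvmaddirs and gusufovs both end in -s yet inflect differently (miwuvmaddirsani, guomsufovs), so the final letter is not what conditions the rule; the second-to-last letter is.
"gokovm" has second-to-last letter 'v'. The stems whose second-to-last letter is 'v' (gusufovs → guomsufovs, bibuvm → biombuvm) insert -om- after the first vowel.
So gokovm → goomkovm.

goomkovm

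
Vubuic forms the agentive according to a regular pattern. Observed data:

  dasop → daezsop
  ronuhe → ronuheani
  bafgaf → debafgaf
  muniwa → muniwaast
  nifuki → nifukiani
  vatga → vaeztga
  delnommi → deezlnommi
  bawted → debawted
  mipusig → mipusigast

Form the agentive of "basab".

debasab

"basab" begins with b-. The stems beginning with b- (bafgaf → debafgaf, bawted → debawted) add the prefix de-.
The other patterns: stems beginning with n- or r- add -ani; stems beginning with m- add -ast; stems beginning with d- or v- insert -ez- after the first vowel.
So basab → debasab.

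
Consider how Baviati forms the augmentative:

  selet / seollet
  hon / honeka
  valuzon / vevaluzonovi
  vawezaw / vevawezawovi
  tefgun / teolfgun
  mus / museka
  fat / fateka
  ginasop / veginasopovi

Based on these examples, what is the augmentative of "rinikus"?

"rinikus" has 3 vowels. The stems with 3 vowels (vawezaw → vevawezawovi, valuzon → vevaluzonovi, ginasop → veginasopovi) add ve- … -ovi around the stem.
The other patterns: stems with 1 vowel add -eka; stems with 2 vowels insert -ol- after the first vowel.
So rinikus → verinikusovi.

verinikusovi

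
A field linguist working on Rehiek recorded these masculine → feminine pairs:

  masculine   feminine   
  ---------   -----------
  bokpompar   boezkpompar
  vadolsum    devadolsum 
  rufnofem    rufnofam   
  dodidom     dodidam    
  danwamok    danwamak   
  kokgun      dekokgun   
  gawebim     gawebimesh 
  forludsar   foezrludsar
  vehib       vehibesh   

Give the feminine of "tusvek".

vadolsum and dodidom both end in -m yet inflect differently (devadolsum, dodidam), so the final letter is not what conditions the rule; the last vowel is.
"tusvek" has last vowel 'e'. The one such stem in the data (rufnofem → rufnofam) changes the last vowel to 'a' (as do dodidom, danwamok), so the same rule applies.
The other patterns: stems whose last vowel is 'u' add the prefix de-; stems whose last vowel is 'a' insert -ez- after the first vowel; stems whose last vowel is 'i' add -esh.
So tusvek → tusvak.

tusvak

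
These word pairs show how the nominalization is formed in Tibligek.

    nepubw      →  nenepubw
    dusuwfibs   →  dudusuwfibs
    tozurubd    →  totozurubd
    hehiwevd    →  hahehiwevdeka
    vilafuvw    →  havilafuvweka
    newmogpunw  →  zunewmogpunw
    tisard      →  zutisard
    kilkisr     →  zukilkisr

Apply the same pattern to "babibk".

bababibk

tozurubd and hehiwevd both end in -d yet inflect differently (totozurubd, hahehiwevdeka), so the final letter is not what conditions the rule; the second-to-last letter is.
"babibk" has second-to-last letter 'b'. The stems whose second-to-last letter is 'b' (nepubw → nenepubw, dusuwfibs → dudusuwfibs, tozurubd → totozurubd) repeat the first consonant+vowel as a prefix.
The other patterns: stems whose second-to-last letter is 'v' add ha- … -eka around the stem; stems whose second-to-last letter is 'n', 'r' or 's' add the prefix zu-.
So babibk → bababibk.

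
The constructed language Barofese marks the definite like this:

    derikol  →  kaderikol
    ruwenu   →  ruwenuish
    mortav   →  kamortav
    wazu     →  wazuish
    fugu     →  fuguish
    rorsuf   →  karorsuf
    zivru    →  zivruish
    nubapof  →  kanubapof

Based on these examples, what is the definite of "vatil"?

kavatil

"vatil" ends in -l. The one such stem in the data (derikol → kaderikol) adds the prefix ka-, so the same rule applies.
The other pattern: stems ending in -u add -ish.
So vatil → kavatil.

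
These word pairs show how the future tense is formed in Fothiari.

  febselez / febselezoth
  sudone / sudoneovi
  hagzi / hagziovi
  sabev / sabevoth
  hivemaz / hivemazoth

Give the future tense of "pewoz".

pewozoth

"pewoz" ends in a consonant. The stems ending in a consonant (hivemaz → hivemazoth, febselez → febselezoth, sabev → sabevoth) add -oth.
The other pattern: stems ending in a vowel add -ovi.
So pewoz → pewozoth.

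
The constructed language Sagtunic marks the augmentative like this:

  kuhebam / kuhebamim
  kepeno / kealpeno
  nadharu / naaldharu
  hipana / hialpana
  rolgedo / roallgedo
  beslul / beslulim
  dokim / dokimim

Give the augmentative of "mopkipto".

moalpkipto

nadharu and beslul both have last vowel 'u' yet inflect differently (naaldharu, beslulim), so the last vowel is not what conditions the rule; whether the stem ends in a vowel or a consonant is.
"mopkipto" ends in a vowel. The stems ending in a vowel (kepeno → kealpeno, rolgedo → roallgedo, nadharu → naaldharu) insert -al- after the first vowel.
The other pattern: stems ending in a consonant add -im.
So mopkipto → moalpkipto.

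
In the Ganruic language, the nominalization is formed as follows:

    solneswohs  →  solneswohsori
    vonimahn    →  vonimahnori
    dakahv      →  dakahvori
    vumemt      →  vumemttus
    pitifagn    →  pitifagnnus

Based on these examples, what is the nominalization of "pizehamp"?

pizehamppus

vonimahn and pitifagn both end in -n yet inflect differently (vonimahnori, pitifagnnus), so the final letter is not what conditions the rule; the second-to-last letter is.
"pizehamp" has second-to-last letter 'm'. The one such stem in the data (vumemt → vumemttus) doubles the final consonant and adds -us (as does pitifagn), so the same rule applies.
So pizehamp → pizehamppus.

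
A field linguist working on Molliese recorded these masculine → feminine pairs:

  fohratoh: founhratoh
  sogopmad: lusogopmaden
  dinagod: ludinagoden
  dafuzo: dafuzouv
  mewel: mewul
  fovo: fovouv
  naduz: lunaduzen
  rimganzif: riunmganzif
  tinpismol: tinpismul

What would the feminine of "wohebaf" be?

wounhebaf

"wohebaf" ends in -f. The one such stem in the data (rimganzif → riunmganzif) inserts -un- after the first vowel (as does fohratoh), so the same rule applies.
The other patterns: stems ending in -d or -z add lu- … -en around the stem; stems ending in -o add -uv; stems ending in -l change the last vowel to 'u'.
So wohebaf → wounhebaf.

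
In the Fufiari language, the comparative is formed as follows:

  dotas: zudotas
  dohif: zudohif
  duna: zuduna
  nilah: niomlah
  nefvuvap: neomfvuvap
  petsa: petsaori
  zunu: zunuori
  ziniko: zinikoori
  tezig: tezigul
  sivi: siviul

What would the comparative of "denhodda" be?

duna and petsa both end in -a yet inflect differently (zuduna, petsaori), so the final letter is not what conditions the rule; the first letter is.
"denhodda" begins with d-. The stems beginning with d- (dotas → zudotas, dohif → zudohif, duna → zuduna) add the prefix zu-.
So denhodda → zudenhodda.

zudenhodda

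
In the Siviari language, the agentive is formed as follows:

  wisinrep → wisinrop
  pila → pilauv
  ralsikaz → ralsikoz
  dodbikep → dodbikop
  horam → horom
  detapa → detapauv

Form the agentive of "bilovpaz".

pila and horam both have last vowel 'a' yet inflect differently (pilauv, horom), so the last vowel is not what conditions the rule; whether the stem ends in a vowel or a consonant is.
"bilovpaz" ends in a consonant. The stems ending in a consonant (horam → horom, dodbikep → dodbikop, wisinrep → wisinrop) change the last vowel to 'o'.
So bilovpaz → bilovpoz.

bilovpoz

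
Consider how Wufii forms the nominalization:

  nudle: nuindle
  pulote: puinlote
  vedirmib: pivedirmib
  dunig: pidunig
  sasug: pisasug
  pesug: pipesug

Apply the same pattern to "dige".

diinge

"dige" ends in -e. The stems ending in -e (nudle → nuindle, pulote → puinlote) insert -in- after the first vowel.
So dige → diinge.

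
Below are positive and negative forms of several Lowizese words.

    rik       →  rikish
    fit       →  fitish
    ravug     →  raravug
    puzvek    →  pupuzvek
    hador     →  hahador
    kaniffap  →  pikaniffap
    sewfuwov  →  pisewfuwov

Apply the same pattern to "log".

rik and puzvek both end in -k yet inflect differently (rikish, pupuzvek), so the final letter is not what conditions the rule; the number of vowels is.
"log" has 1 vowel. The stems with 1 vowel (rik → rikish, fit → fitish) add -ish.
So log → logish.

logish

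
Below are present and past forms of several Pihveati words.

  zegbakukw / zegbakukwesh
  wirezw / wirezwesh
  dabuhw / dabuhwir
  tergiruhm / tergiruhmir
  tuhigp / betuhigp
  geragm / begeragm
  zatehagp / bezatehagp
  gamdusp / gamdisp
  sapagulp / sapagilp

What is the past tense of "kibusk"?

"kibusk" has second-to-last letter 's'. The one such stem in the data (gamdusp → gamdisp) changes the last vowel to 'i' (as does sapagulp), so the same rule applies.
The other patterns: stems whose second-to-last letter is 'k' or 'z' add -esh; stems whose second-to-last letter is 'h' add -ir; stems whose second-to-last letter is 'g' add the prefix be-.
So kibusk → kibisk.

kibisk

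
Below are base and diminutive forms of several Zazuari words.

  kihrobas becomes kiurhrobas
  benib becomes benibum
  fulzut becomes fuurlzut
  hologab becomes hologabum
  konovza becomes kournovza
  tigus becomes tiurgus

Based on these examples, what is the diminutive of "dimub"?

dimubum

hologab and kihrobas both have last vowel 'a' yet inflect differently (hologabum, kiurhrobas), so the last vowel is not what conditions the rule; the final letter is.
"dimub" ends in -b. The stems ending in -b (benib → benibum, hologab → hologabum) add -um.
So dimub → dimubum.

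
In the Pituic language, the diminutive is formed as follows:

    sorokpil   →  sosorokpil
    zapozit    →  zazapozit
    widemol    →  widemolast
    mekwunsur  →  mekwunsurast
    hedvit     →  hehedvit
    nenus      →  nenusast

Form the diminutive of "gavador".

gavadorast

sorokpil and widemol both end in -l yet inflect differently (sosorokpil, widemolast), so the final letter is not what conditions the rule; the last vowel is.
"gavador" has last vowel 'o'. The one such stem in the data (widemol → widemolast) adds -ast, so the same rule applies.
The other pattern: stems whose last vowel is 'i' repeat the first consonant+vowel as a prefix.
So gavador → gavadorast.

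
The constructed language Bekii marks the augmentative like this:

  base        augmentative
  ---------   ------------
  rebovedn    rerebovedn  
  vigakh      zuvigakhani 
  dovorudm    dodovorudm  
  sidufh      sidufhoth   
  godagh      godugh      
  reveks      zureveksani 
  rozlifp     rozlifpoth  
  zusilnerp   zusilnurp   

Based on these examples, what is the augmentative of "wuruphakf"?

vigakh and sidufh both end in -h yet inflect differently (zuvigakhani, sidufhoth), so the final letter is not what conditions the rule; the second-to-last letter is.
"wuruphakf" has second-to-last letter 'k'. The stems whose second-to-last letter is 'k' (vigakh → zuvigakhani, reveks → zureveksani) add zu- … -ani around the stem.
So wuruphakf → zuwuruphakfani.

zuwuruphakfani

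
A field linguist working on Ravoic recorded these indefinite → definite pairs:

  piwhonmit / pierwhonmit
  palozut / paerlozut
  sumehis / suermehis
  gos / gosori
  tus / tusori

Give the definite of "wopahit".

woerpahit

gos and sumehis both end in -s yet inflect differently (gosori, suermehis), so the final letter is not what conditions the rule; the number of vowels is.
"wopahit" has 3 vowels. The stems with 3 vowels (sumehis → suermehis, piwhonmit → pierwhonmit, palozut → paerlozut) insert -er- after the first vowel.
The other pattern: stems with 1 vowel add -ori.
So wopahit → woerpahit.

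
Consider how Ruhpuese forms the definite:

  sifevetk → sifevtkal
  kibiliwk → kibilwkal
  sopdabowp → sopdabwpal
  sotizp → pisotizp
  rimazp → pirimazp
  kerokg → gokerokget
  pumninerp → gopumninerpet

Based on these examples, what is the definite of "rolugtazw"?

pirolugtazw

sopdabowp and sotizp both end in -p yet inflect differently (sopdabwpal, pisotizp), so the final letter is not what conditions the rule; the second-to-last letter is.
"rolugtazw" has second-to-last letter 'z'. The stems whose second-to-last letter is 'z' (sotizp → pisotizp, rimazp → pirimazp) add the prefix pi-.
So rolugtazw → pirolugtazw.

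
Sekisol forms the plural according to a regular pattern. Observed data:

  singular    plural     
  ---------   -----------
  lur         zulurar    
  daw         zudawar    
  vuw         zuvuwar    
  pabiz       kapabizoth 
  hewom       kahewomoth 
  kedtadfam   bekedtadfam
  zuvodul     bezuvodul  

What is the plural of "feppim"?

kafeppimoth

hewom and kedtadfam both end in -m yet inflect differently (kahewomoth, bekedtadfam), so the final letter is not what conditions the rule; the number of vowels is.
"feppim" has 2 vowels. The stems with 2 vowels (pabiz → kapabizoth, hewom → kahewomoth) add ka- … -oth around the stem.
The other patterns: stems with 1 vowel add zu- … -ar around the stem; stems with 3 vowels add the prefix be-.
So feppim → kafeppimoth.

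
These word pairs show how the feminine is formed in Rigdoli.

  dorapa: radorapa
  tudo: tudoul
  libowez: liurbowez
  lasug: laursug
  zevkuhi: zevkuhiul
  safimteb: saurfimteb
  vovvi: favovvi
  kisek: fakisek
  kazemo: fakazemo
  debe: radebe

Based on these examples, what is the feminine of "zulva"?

zulvaul

zevkuhi and vovvi both end in -i yet inflect differently (zevkuhiul, favovvi), so the final letter is not what conditions the rule; the first letter is.
"zulva" begins with z-. The one such stem in the data (zevkuhi → zevkuhiul) adds -ul, so the same rule applies.
So zulva → zulvaul.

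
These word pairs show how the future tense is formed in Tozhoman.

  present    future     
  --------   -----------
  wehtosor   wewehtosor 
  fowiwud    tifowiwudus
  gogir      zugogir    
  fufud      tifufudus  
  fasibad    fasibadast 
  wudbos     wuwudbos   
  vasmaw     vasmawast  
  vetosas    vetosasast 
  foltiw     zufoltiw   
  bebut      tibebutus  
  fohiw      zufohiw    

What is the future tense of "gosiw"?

zugosiw

fasibad and fowiwud both end in -d yet inflect differently (fasibadast, tifowiwudus), so the final letter is not what conditions the rule; the last vowel is.
"gosiw" has last vowel 'i'. The stems whose last vowel is 'i' (foltiw → zufoltiw, fohiw → zufohiw, gogir → zugogir) add the prefix zu-.
The other patterns: stems whose last vowel is 'a' add -ast; stems whose last vowel is 'u' add ti- … -us around the stem; stems whose last vowel is 'o' repeat the first consonant+vowel as a prefix.
So gosiw → zugosiw.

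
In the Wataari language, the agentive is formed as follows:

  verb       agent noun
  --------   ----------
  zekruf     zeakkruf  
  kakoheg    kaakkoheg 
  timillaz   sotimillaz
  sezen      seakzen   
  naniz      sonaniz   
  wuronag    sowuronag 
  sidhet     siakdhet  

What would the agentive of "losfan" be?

kakoheg and wuronag both end in -g yet inflect differently (kaakkoheg, sowuronag), so the final letter is not what conditions the rule; the last vowel is.
"losfan" has last vowel 'a'. The stems whose last vowel is 'a' (wuronag → sowuronag, timillaz → sotimillaz) add the prefix so-.
The other pattern: stems whose last vowel is 'e' or 'u' insert -ak- after the first vowel.
So losfan → solosfan.

solosfan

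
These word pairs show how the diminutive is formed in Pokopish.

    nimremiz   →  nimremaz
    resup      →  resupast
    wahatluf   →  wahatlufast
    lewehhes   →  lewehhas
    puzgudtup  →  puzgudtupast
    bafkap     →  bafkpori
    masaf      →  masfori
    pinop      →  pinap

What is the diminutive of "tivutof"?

tivutaf

"tivutof" has last vowel 'o'. The one such stem in the data (pinop → pinap) changes the last vowel to 'a' (as do nimremiz, lewehhes), so the same rule applies.
The other patterns: stems whose last vowel is 'u' add -ast; stems whose last vowel is 'a' delete the last vowel and add -ori.
So tivutof → tivutaf.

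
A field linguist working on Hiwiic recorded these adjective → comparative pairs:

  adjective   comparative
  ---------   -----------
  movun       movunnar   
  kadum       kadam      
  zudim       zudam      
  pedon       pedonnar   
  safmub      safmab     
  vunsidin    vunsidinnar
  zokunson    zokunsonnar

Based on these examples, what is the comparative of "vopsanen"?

vopsanennar

movun and safmub both have last vowel 'u' yet inflect differently (movunnar, safmab), so the last vowel is not what conditions the rule; the final letter is.
"vopsanen" ends in -n. The stems ending in -n (movun → movunnar, zokunson → zokunsonnar, pedon → pedonnar) double the final consonant and add -ar.
The other pattern: stems ending in -b or -m change the last vowel to 'a'.
So vopsanen → vopsanennar.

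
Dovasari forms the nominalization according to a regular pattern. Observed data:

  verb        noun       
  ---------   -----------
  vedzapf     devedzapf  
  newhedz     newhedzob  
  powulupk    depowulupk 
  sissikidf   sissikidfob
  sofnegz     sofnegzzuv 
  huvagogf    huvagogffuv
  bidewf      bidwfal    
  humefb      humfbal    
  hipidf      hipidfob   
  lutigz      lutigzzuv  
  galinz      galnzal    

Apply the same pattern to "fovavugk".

fovavugkkuv

vedzapf and huvagogf both end in -f yet inflect differently (devedzapf, huvagogffuv), so the final letter is not what conditions the rule; the second-to-last letter is.
"fovavugk" has second-to-last letter 'g'. The stems whose second-to-last letter is 'g' (lutigz → lutigzzuv, huvagogf → huvagogffuv, sofnegz → sofnegzzuv) double the final consonant and add -uv.
The other patterns: stems whose second-to-last letter is 'p' add the prefix de-; stems whose second-to-last letter is 'd' add -ob; stems whose second-to-last letter is 'f', 'n' or 'w' delete the last vowel and add -al.
So fovavugk → fovavugkkuv.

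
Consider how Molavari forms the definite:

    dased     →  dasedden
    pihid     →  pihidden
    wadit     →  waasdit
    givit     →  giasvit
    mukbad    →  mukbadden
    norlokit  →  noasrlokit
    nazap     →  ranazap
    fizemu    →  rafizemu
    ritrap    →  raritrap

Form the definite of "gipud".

gipudden

"gipud" ends in -d. The stems ending in -d (pihid → pihidden, mukbad → mukbadden, dased → dasedden) double the final consonant and add -en.
The other patterns: stems ending in -t insert -as- after the first vowel; stems ending in -p or -u add the prefix ra-.
So gipud → gipudden.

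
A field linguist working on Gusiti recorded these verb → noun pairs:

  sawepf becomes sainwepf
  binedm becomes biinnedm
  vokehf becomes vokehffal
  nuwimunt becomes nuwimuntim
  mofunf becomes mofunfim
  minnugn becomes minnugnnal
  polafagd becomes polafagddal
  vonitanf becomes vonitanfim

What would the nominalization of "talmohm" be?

talmohmmal

vokehf and vonitanf both end in -f yet inflect differently (vokehffal, vonitanfim), so the final letter is not what conditions the rule; the second-to-last letter is.
"talmohm" has second-to-last letter 'h'. The one such stem in the data (vokehf → vokehffal) doubles the final consonant and adds -al (as do minnugn, polafagd), so the same rule applies.
The other patterns: stems whose second-to-last letter is 'n' add -im; stems whose second-to-last letter is 'd' or 'p' insert -in- after the first vowel.
So talmohm → talmohmmal.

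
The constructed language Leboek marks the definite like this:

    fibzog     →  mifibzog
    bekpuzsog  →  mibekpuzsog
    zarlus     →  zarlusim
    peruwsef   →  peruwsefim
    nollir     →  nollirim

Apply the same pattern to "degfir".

degfirim

fibzog and zarlus both have 2 vowels yet inflect differently (mifibzog, zarlusim), so the number of vowels is not what conditions the rule; the final letter is.
"degfir" ends in -r. The one such stem in the data (nollir → nollirim) adds -im, so the same rule applies.
The other pattern: stems ending in -g add the prefix mi-.
So degfir → degfirim.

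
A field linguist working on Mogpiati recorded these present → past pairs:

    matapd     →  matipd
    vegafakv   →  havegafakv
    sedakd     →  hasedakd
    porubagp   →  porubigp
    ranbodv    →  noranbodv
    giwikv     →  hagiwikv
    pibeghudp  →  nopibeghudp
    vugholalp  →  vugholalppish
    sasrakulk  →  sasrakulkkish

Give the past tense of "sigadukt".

vegafakv and ranbodv both end in -v yet inflect differently (havegafakv, noranbodv), so the final letter is not what conditions the rule; the second-to-last letter is.
"sigadukt" has second-to-last letter 'k'. The stems whose second-to-last letter is 'k' (sedakd → hasedakd, vegafakv → havegafakv, giwikv → hagiwikv) add the prefix ha-.
So sigadukt → hasigadukt.

hasigadukt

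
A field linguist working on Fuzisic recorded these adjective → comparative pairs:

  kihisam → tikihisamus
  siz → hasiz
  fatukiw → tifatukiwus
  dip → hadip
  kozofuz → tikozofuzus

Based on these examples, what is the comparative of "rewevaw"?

kozofuz and siz both end in -z yet inflect differently (tikozofuzus, hasiz), so the final letter is not what conditions the rule; the number of vowels is.
"rewevaw" has 3 vowels. The stems with 3 vowels (kihisam → tikihisamus, kozofuz → tikozofuzus, fatukiw → tifatukiwus) add ti- … -us around the stem.
So rewevaw → tirewevawus.

tirewevawus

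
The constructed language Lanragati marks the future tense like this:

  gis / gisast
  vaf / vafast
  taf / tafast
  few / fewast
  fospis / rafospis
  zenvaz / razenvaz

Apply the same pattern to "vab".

vabast

gis and fospis both end in -s yet inflect differently (gisast, rafospis), so the final letter is not what conditions the rule; the number of vowels is.
"vab" has 1 vowel. The stems with 1 vowel (gis → gisast, vaf → vafast, taf → tafast) add -ast.
The other pattern: stems with 2 vowels add the prefix ra-.
So vab → vabast.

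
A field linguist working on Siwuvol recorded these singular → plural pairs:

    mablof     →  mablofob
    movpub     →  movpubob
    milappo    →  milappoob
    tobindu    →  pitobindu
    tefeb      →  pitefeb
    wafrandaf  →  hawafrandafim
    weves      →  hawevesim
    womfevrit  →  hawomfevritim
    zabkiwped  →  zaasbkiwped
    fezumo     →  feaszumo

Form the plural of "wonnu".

movpub and tefeb both end in -b yet inflect differently (movpubob, pitefeb), so the final letter is not what conditions the rule; the first letter is.
"wonnu" begins with w-. The stems beginning with w- (wafrandaf → hawafrandafim, weves → hawevesim, womfevrit → hawomfevritim) add ha- … -im around the stem.
The other patterns: stems beginning with m- add -ob; stems beginning with t- add the prefix pi-; stems beginning with f- or z- insert -as- after the first vowel.
So wonnu → hawonnuim.

hawonnuim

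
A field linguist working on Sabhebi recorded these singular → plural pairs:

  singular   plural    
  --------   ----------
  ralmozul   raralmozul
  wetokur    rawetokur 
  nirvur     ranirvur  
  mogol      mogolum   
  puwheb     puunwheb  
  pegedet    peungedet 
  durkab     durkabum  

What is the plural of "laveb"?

ralmozul and mogol both end in -l yet inflect differently (raralmozul, mogolum), so the final letter is not what conditions the rule; the last vowel is.
"laveb" has last vowel 'e'. The stems whose last vowel is 'e' (puwheb → puunwheb, pegedet → peungedet) insert -un- after the first vowel.
So laveb → launveb.

launveb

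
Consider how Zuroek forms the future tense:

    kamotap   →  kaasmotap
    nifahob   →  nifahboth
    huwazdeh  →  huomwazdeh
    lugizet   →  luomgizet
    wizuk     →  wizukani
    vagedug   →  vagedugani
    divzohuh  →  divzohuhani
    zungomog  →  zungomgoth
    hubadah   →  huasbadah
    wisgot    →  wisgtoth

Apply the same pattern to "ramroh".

zungomog and vagedug both end in -g yet inflect differently (zungomgoth, vagedugani), so the final letter is not what conditions the rule; the last vowel is.
"ramroh" has last vowel 'o'. The stems whose last vowel is 'o' (wisgot → wisgtoth, nifahob → nifahboth, zungomog → zungomgoth) delete the last vowel and add -oth.
The other patterns: stems whose last vowel is 'a' insert -as- after the first vowel; stems whose last vowel is 'u' add -ani; stems whose last vowel is 'e' insert -om- after the first vowel.
So ramroh → ramrhoth.

ramrhoth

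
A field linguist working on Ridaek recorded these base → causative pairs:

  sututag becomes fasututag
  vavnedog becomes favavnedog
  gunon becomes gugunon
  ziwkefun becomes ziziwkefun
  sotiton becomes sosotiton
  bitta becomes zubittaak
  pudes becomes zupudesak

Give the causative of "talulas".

zutalulasak

vavnedog and gunon both have last vowel 'o' yet inflect differently (favavnedog, gugunon), so the last vowel is not what conditions the rule; the final letter is.
"talulas" ends in -s. The one such stem in the data (pudes → zupudesak) adds zu- … -ak around the stem, so the same rule applies.
So talulas → zutalulasak.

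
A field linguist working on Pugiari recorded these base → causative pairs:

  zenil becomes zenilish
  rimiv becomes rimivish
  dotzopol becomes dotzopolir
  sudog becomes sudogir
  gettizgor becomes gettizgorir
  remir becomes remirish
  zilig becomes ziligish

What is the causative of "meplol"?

meplolir

dotzopol and zenil both end in -l yet inflect differently (dotzopolir, zenilish), so the final letter is not what conditions the rule; the last vowel is.
"meplol" has last vowel 'o'. The stems whose last vowel is 'o' (sudog → sudogir, gettizgor → gettizgorir, dotzopol → dotzopolir) add -ir.
The other pattern: stems whose last vowel is 'i' add -ish.
So meplol → meplolir.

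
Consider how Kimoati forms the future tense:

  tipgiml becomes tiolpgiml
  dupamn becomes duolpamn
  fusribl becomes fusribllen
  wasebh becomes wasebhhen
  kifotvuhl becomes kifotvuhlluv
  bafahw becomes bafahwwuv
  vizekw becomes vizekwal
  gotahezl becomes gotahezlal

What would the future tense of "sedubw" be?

tipgiml and fusribl both end in -l yet inflect differently (tiolpgiml, fusribllen), so the final letter is not what conditions the rule; the second-to-last letter is.
"sedubw" has second-to-last letter 'b'. The stems whose second-to-last letter is 'b' (fusribl → fusribllen, wasebh → wasebhhen) double the final consonant and add -en.
So sedubw → sedubwwen.

sedubwwen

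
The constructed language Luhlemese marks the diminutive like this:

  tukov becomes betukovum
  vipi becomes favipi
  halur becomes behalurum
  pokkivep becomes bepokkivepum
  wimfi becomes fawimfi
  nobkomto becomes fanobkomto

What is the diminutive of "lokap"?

tukov and nobkomto both have last vowel 'o' yet inflect differently (betukovum, fanobkomto), so the last vowel is not what conditions the rule; whether the stem ends in a vowel or a consonant is.
"lokap" ends in a consonant. The stems ending in a consonant (tukov → betukovum, halur → behalurum, pokkivep → bepokkivepum) add be- … -um around the stem.
So lokap → belokapum.

belokapum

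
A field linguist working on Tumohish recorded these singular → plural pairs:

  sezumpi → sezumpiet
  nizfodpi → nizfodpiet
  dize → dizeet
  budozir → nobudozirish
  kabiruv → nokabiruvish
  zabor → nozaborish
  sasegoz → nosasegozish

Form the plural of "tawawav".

"tawawav" ends in a consonant. The stems ending in a consonant (budozir → nobudozirish, kabiruv → nokabiruvish, zabor → nozaborish) add no- … -ish around the stem.
So tawawav → notawawavish.

notawawavish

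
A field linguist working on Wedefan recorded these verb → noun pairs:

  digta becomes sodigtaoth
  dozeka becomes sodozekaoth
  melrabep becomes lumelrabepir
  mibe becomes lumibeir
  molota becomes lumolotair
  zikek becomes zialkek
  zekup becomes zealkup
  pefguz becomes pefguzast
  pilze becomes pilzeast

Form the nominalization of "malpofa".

digta and molota both end in -a yet inflect differently (sodigtaoth, lumolotair), so the final letter is not what conditions the rule; the first letter is.
"malpofa" begins with m-. The stems beginning with m- (melrabep → lumelrabepir, mibe → lumibeir, molota → lumolotair) add lu- … -ir around the stem.
The other patterns: stems beginning with d- add so- … -oth around the stem; stems beginning with z- insert -al- after the first vowel; stems beginning with p- add -ast.
So malpofa → lumalpofair.

lumalpofair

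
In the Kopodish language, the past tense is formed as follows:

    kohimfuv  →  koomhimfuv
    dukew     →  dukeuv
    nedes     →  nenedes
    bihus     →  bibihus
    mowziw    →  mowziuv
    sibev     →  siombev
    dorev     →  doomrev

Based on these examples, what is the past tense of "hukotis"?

huhukotis

"hukotis" ends in -s. The stems ending in -s (nedes → nenedes, bihus → bibihus) repeat the first consonant+vowel as a prefix.
The other patterns: stems ending in -w drop the final letter and add -uv; stems ending in -v insert -om- after the first vowel.
So hukotis → huhukotis.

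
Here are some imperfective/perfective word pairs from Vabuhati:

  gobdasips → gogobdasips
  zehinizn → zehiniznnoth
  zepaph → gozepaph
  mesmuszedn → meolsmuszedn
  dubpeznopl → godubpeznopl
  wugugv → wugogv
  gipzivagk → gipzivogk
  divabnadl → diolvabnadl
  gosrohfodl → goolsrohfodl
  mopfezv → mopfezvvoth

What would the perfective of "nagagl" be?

mesmuszedn and zehinizn both end in -n yet inflect differently (meolsmuszedn, zehiniznnoth), so the final letter is not what conditions the rule; the second-to-last letter is.
"nagagl" has second-to-last letter 'g'. The stems whose second-to-last letter is 'g' (gipzivagk → gipzivogk, wugugv → wugogv) change the last vowel to 'o'.
The other patterns: stems whose second-to-last letter is 'd' insert -ol- after the first vowel; stems whose second-to-last letter is 'z' double the final consonant and add -oth; stems whose second-to-last letter is 'p' add the prefix go-.
So nagagl → nagogl.

nagogl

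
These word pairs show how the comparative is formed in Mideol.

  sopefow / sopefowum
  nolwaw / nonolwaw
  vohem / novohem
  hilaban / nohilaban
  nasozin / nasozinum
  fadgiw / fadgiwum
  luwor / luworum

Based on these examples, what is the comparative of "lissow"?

lissowum

sopefow and nolwaw both end in -w yet inflect differently (sopefowum, nonolwaw), so the final letter is not what conditions the rule; the last vowel is.
"lissow" has last vowel 'o'. The stems whose last vowel is 'o' (luwor → luworum, sopefow → sopefowum) add -um.
So lissow → lissowum.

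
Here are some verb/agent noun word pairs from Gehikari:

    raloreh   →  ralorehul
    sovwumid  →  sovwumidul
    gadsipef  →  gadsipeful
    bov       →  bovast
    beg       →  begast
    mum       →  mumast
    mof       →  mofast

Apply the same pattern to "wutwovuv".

gadsipef and mof both end in -f yet inflect differently (gadsipeful, mofast), so the final letter is not what conditions the rule; the number of vowels is.
"wutwovuv" has 3 vowels. The stems with 3 vowels (raloreh → ralorehul, sovwumid → sovwumidul, gadsipef → gadsipeful) add -ul.
So wutwovuv → wutwovuvul.

wutwovuvul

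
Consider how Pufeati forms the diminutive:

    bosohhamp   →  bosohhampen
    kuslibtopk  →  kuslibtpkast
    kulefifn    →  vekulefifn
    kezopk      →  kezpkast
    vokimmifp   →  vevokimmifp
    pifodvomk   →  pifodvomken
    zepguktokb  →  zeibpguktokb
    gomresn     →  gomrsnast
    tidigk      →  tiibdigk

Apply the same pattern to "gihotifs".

vokimmifp and bosohhamp both end in -p yet inflect differently (vevokimmifp, bosohhampen), so the final letter is not what conditions the rule; the second-to-last letter is.
"gihotifs" has second-to-last letter 'f'. The stems whose second-to-last letter is 'f' (kulefifn → vekulefifn, vokimmifp → vevokimmifp) add the prefix ve-.
The other patterns: stems whose second-to-last letter is 'm' add -en; stems whose second-to-last letter is 'p' or 's' delete the last vowel and add -ast; stems whose second-to-last letter is 'g' or 'k' insert -ib- after the first vowel.
So gihotifs → vegihotifs.

vegihotifs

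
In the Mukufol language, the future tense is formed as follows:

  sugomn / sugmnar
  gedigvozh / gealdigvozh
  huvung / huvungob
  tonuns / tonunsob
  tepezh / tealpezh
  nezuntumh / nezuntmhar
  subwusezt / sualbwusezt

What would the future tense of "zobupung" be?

gedigvozh and nezuntumh both end in -h yet inflect differently (gealdigvozh, nezuntmhar), so the final letter is not what conditions the rule; the second-to-last letter is.
"zobupung" has second-to-last letter 'n'. The stems whose second-to-last letter is 'n' (huvung → huvungob, tonuns → tonunsob) add -ob.
The other patterns: stems whose second-to-last letter is 'z' insert -al- after the first vowel; stems whose second-to-last letter is 'm' delete the last vowel and add -ar.
So zobupung → zobupungob.

zobupungob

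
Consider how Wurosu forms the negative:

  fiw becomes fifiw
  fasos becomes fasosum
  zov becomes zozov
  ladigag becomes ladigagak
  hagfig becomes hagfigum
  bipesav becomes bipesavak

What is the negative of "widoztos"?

zov and bipesav both end in -v yet inflect differently (zozov, bipesavak), so the final letter is not what conditions the rule; the number of vowels is.
"widoztos" has 3 vowels. The stems with 3 vowels (bipesav → bipesavak, ladigag → ladigagak) add -ak.
The other patterns: stems with 1 vowel repeat the first consonant+vowel as a prefix; stems with 2 vowels add -um.
So widoztos → widoztosak.

widoztosak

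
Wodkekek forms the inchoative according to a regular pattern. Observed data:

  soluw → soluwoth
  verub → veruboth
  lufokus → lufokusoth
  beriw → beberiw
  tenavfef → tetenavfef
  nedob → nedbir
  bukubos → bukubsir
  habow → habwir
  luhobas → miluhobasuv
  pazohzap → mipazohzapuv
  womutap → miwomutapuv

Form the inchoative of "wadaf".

miwadafuv

soluw and beriw both end in -w yet inflect differently (soluwoth, beberiw), so the final letter is not what conditions the rule; the last vowel is.
"wadaf" has last vowel 'a'. The stems whose last vowel is 'a' (luhobas → miluhobasuv, pazohzap → mipazohzapuv, womutap → miwomutapuv) add mi- … -uv around the stem.
So wadaf → miwadafuv.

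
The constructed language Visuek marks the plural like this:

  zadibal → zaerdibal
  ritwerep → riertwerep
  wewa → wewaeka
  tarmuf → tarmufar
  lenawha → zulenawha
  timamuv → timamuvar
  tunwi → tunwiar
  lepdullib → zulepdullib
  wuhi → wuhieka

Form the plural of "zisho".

ziersho

lenawha and wewa both end in -a yet inflect differently (zulenawha, wewaeka), so the final letter is not what conditions the rule; the first letter is.
"zisho" begins with z-. The one such stem in the data (zadibal → zaerdibal) inserts -er- after the first vowel (as does ritwerep), so the same rule applies.
So zisho → ziersho.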